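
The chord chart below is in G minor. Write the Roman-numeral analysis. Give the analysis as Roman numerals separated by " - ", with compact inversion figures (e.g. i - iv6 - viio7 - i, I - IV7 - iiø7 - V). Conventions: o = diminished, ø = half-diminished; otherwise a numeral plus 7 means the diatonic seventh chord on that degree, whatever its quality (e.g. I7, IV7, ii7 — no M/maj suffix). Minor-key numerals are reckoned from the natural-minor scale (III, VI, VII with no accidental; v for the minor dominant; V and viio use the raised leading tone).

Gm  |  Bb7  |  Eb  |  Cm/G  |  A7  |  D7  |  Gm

i - V7/VI - VI - iv64 - V7/V - V7 - i

Gm has root G, degree 1 in G minor, so i.
Bb7: a dominant seventh chord on Bb, the applied dominant of VI → V7/VI.
Eb has root Eb, degree 6 in G minor, so VI.
Cm/G has root C, degree 4 in G minor, so iv64.
A7: chromatic; A is V of V, so V7/V.
D7: root D is the dominant; dominant seventh chord there is V7.
Gm has root G, degree 1 in G minor, so i.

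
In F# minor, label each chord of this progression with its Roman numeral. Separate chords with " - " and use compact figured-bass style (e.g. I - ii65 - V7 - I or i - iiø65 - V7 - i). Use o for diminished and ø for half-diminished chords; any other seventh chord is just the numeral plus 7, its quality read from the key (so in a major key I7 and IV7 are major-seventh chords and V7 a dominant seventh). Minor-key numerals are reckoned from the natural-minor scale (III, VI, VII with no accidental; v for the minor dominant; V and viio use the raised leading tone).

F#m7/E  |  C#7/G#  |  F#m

i42 - V43 - i

F#m7/E has root F#, degree 1 in F# minor, so i42.
C#7/G#: dominant seventh chord on C# = scale degree 5 → V43.
F#m: minor triad on F# = scale degree 1 → i.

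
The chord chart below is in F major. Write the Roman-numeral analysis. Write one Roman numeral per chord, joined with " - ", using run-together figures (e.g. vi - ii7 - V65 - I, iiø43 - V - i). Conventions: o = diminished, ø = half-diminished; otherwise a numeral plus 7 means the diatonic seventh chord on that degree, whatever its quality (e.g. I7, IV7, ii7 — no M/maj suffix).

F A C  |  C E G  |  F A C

I - V - I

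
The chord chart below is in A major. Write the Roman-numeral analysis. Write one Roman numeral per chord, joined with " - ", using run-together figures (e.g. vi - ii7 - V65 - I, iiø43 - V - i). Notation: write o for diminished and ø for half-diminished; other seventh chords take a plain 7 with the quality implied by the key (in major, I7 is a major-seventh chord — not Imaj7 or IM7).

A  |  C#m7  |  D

I - iii7 - IV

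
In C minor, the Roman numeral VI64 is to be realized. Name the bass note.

Eb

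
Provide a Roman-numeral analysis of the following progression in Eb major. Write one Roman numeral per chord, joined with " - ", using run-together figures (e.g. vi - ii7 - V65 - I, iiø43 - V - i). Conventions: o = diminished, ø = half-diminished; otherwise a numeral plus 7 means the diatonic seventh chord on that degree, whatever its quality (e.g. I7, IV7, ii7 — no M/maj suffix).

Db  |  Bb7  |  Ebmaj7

bVII - V7 - I7

Db is non-diatonic — bVII, a mixture chord from Eb minor.
Bb7: dominant seventh chord on Bb = scale degree 5 → V7.
Ebmaj7: root Eb is the tonic; major seventh chord there is I7.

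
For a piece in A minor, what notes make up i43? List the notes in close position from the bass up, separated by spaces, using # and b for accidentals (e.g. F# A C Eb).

The numeral's case and figure indicate a minor seventh chord. In A minor its root, the first degree, is A.
That chord is spelled A-C-E-G.
With the 43 figure the chord is in second inversion; from the bass E upward in close position it reads E-G-A-C.

E G A C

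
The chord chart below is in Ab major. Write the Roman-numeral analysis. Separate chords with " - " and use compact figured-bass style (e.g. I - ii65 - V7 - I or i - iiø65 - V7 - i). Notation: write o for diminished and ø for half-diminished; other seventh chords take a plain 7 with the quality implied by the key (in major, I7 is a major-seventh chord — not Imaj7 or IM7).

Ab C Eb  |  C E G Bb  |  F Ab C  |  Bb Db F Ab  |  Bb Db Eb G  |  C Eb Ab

Ab-C-Eb: major triad on Ab = scale degree 1 → I.
C-E-G-Bb is the secondary dominant of vi (dominant seventh chord on C): V7/vi.
F-Ab-C: root F is the submediant; minor triad there is vi.
Bb-Db-F-Ab: minor seventh chord on Bb = scale degree 2 → ii7.
Bb-Db-Eb-G: dominant seventh chord on Eb = scale degree 5 → V43.
C-Eb-Ab: root Ab is the tonic; major triad there is I6.

I - V7/vi - vi - ii7 - V43 - I6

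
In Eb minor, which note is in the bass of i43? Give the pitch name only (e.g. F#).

i in Eb minor has root Eb; the chord is Eb-Gb-Bb-Db.
The figure 43 means second inversion — the fifth is in the bass.

Bb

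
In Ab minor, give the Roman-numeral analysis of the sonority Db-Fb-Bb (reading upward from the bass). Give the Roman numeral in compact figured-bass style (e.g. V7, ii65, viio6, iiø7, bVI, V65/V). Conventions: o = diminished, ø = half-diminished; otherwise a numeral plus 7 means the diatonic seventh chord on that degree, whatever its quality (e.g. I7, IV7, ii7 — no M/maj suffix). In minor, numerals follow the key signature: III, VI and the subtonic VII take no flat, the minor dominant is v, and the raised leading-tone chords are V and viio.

The pitches Bb-Db-Fb form a diminished triad rooted on Bb.
In Ab minor, Bb is the supertonic; the diatonic diminished triad there is iio.
With Db in the bass the chord is in first inversion, so the figured bass is 6.

iio6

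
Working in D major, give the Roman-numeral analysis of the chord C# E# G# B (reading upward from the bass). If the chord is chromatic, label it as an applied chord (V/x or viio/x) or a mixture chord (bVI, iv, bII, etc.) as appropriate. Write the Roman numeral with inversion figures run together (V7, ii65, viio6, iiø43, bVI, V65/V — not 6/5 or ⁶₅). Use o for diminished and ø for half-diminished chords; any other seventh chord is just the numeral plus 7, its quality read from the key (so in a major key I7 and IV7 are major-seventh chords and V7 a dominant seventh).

The pitches C#-E#-G#-B form a dominant seventh chord rooted on C#.
C# is not a diatonic chord root with this quality in D major, but it lies a perfect fifth above F# (iii), so the chord functions as an applied dominant of iii.

V7/iii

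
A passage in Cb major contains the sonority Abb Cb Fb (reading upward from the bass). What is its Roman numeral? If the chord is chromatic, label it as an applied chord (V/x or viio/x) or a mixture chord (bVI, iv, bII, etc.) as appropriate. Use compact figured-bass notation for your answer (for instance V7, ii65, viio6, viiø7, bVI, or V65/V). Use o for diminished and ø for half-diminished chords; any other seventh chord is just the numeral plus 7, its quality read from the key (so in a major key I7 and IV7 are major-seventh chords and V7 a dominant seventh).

The pitches Fb-Abb-Cb form a minor triad rooted on Fb.
Fb is the fourth degree of Cb major. This is the minor subdominant, borrowed from the parallel minor.
With Abb in the bass the chord is in first inversion, so the figured bass is 6.

iv6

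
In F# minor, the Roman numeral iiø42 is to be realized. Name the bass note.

F#

iiø in F# minor has root G#; the chord is G#-B-D-F#.
The figure 42 means third inversion — the seventh is in the bass.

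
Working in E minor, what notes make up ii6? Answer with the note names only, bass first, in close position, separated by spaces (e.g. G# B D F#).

Scale degree 2 in E minor is F#; here the chord built on it is altered to a minor triad. ii6 is the minor supertonic, borrowed from the parallel major (the Dorian ii).
So the chord is F#-A-C#.
The figured bass 6 indicates first inversion, placing the third (A) in the bass: A-C#-F#.

A C# F#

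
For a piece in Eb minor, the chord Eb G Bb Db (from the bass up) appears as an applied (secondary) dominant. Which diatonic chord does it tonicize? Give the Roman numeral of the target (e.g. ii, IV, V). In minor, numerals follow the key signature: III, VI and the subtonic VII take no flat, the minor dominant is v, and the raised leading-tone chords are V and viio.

The chord is a dominant seventh chord on Eb.
A dominant resolves down a perfect fifth: Eb → Ab. In Eb minor, Ab is scale degree 4, i.e. iv.

iv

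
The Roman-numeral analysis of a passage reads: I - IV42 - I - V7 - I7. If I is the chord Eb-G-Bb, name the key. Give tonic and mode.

The chord Eb is a major triad rooted on Eb; its label is I.
If Eb is scale degree 1 and the mode makes that degree carry a major triad, the tonic is Eb and the mode is major.

Eb major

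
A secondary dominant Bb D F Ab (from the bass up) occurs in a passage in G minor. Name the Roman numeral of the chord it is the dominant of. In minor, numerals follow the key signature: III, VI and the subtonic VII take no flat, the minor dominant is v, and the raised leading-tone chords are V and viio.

VI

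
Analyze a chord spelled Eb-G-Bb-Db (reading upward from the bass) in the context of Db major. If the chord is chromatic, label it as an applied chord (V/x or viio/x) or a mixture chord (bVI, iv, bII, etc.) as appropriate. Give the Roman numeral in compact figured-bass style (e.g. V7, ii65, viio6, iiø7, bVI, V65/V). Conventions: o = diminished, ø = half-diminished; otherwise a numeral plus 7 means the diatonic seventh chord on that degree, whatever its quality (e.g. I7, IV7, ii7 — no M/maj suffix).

V7/V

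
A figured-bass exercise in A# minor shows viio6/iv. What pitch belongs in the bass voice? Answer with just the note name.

E#

The applied chord viio6/iv is rooted on C##: C##-E#-G#.
The figure 6 means first inversion — the third is in the bass.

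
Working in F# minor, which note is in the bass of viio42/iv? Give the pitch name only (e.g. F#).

The applied chord viio42/iv is rooted on A#: A#-C#-E-G.
The figure 42 means third inversion — the seventh is in the bass.

G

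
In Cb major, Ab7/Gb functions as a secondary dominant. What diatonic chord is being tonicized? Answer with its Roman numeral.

ii

The chord is a dominant seventh chord on Ab.
A dominant resolves down a perfect fifth: Ab → Db. In Cb major, Db is scale degree 2, i.e. ii.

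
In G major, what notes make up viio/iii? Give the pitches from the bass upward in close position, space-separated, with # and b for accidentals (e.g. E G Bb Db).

A# C# E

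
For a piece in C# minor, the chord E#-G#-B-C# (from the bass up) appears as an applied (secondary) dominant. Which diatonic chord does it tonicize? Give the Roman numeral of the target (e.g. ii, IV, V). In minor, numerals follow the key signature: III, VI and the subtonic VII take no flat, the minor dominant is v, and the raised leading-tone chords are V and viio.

iv

The chord is a dominant seventh chord on C#.
A dominant resolves down a perfect fifth: C# → F#. In C# minor, F# is scale degree 4, i.e. iv.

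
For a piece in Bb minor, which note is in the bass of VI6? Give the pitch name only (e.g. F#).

VI in Bb minor has root Gb; the chord is Gb-Bb-Db.
The figure 6 means first inversion — the third is in the bass.

Bb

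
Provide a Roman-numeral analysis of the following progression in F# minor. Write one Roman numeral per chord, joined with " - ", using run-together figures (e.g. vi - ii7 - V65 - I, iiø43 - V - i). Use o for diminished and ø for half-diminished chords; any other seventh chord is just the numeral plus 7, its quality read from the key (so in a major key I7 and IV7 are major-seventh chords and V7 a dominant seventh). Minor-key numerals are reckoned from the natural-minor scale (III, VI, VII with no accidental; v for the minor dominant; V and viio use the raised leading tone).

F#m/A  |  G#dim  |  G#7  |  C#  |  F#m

F#m/A: root F# is the tonic; minor triad there is i6.
G#dim: root G# is the supertonic; diminished triad there is iio.
G#7 is the secondary dominant of V (dominant seventh chord on G#): V7/V.
C# has root C#, degree 5 in F# minor, so V.
F#m: minor triad on F# = scale degree 1 → i.

i6 - iio - V7/V - V - i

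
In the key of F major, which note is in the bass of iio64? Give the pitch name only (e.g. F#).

Db

iio in F major has root G; the chord is G-Bb-Db.
The figure 64 means second inversion — the fifth is in the bass.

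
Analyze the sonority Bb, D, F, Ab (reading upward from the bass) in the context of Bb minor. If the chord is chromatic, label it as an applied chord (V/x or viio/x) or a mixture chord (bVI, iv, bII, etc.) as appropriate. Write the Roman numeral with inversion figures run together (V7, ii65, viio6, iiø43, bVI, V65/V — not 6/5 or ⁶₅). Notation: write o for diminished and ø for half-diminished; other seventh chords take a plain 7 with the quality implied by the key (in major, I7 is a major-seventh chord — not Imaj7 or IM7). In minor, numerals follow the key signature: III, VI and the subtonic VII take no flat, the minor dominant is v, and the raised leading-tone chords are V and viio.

The pitches Bb-D-F-Ab form a dominant seventh chord rooted on Bb.
Bb is not a diatonic chord root with this quality in Bb minor, but it lies a perfect fifth above Eb (iv), so the chord functions as an applied dominant of iv.

V7/iv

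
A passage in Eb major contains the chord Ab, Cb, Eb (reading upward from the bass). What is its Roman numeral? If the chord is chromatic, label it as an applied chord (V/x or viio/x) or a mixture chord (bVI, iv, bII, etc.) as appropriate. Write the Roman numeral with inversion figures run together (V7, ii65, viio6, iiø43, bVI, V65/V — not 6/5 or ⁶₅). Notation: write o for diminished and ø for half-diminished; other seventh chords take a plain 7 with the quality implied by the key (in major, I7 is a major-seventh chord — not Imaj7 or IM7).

Stacked in thirds the chord is Ab-Cb-Eb: a minor triad on Ab.
Ab is the fourth degree of Eb major. This is the minor subdominant, borrowed from the parallel minor.

iv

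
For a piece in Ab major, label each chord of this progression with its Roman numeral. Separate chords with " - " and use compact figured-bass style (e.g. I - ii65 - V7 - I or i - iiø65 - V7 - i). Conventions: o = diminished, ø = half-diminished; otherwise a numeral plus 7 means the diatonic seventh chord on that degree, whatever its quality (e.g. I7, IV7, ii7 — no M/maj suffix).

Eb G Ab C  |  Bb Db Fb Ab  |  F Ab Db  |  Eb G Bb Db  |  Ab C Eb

I43 - iiø7 - IV6 - V7 - I

Eb-G-Ab-C: root Ab is the tonic; major seventh chord there is I43.
Bb-Db-Fb-Ab: Bb with this quality isn't in the key; it's iiø7, borrowed from the parallel minor.
F-Ab-Db: root Db is the subdominant; major triad there is IV6.
Eb-G-Bb-Db: root Eb is the dominant; dominant seventh chord there is V7.
Ab-C-Eb: root Ab is the tonic; major triad there is I.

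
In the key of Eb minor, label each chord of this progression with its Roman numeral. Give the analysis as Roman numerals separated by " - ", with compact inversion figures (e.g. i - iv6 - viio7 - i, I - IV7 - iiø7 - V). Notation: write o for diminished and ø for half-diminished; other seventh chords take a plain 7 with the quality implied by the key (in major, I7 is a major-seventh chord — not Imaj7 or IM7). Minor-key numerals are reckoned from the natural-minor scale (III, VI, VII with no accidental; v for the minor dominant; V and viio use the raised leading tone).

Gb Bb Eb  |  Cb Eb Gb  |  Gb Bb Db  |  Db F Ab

i6 - VI - III - VII

Gb-Bb-Eb: root Eb is the tonic; minor triad there is i6.
Cb-Eb-Gb: root Cb is the submediant; major triad there is VI.
Gb-Bb-Db: root Gb is the mediant; major triad there is III.
Db-F-Ab has root Db, degree 7 in Eb minor, so VII.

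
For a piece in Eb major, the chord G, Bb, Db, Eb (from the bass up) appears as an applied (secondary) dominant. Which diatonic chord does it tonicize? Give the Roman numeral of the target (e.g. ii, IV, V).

IV

The chord is a dominant seventh chord on Eb.
A dominant resolves down a perfect fifth: Eb → Ab. In Eb major, Ab is scale degree 4, i.e. IV.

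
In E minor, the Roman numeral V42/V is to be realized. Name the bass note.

E

The applied chord V42/V is rooted on F#: F#-A#-C#-E.
The figure 42 means third inversion — the seventh is in the bass.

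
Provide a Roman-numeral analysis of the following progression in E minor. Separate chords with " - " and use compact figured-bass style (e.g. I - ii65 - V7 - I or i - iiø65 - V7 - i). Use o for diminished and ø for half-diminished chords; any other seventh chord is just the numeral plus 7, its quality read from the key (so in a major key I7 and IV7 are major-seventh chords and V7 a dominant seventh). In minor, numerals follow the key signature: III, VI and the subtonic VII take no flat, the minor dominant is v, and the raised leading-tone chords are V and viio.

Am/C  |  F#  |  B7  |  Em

iv6 - V/V - V7 - i

Am/C: root A is the subdominant; minor triad there is iv6.
F# is the secondary dominant of V (major triad on F#): V/V.
B7: dominant seventh chord on B = scale degree 5 → V7.
Em has root E, degree 1 in E minor, so i.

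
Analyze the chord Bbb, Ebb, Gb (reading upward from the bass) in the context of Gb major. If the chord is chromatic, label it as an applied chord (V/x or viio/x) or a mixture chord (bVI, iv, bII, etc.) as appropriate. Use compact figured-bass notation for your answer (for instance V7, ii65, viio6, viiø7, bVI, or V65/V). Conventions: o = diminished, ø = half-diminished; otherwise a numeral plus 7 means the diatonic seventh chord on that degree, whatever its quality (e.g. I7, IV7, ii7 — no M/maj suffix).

bVI64

Stacked in thirds the chord is Ebb-Gb-Bbb: a major triad on Ebb.
Ebb is the lowered sixth degree of Gb major (diatonic 6 would be Eb). This is a major triad on the lowered sixth degree, borrowed from the parallel minor.
With Bbb in the bass the chord is in second inversion, so the figured bass is 64.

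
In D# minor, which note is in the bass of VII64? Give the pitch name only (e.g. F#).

VII in D# minor has root C#; the chord is C#-E#-G#.
The figure 64 means second inversion — the fifth is in the bass.

G#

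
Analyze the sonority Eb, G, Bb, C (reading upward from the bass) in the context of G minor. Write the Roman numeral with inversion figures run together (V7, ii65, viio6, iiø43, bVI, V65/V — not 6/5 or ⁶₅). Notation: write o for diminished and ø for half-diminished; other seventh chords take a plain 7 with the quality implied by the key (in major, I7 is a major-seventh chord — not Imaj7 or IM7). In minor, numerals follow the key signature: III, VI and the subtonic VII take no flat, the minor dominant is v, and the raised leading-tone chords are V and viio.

iv65

Stacked in thirds the chord is C-Eb-G-Bb: a minor seventh chord on C.
C is scale degree 4 in G minor, and a minor seventh chord on that degree is written iv7.
With Eb in the bass the chord is in first inversion, so the figured bass is 65.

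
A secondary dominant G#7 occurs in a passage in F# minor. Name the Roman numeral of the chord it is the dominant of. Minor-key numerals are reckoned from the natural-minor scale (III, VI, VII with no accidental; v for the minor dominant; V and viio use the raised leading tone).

V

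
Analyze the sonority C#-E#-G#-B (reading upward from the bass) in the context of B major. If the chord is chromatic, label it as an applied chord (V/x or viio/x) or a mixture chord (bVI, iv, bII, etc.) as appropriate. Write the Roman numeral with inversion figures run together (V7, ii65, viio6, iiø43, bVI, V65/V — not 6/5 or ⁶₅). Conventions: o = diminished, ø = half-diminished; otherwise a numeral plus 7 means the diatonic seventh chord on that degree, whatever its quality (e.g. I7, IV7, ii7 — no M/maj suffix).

The pitches C#-E#-G#-B form a dominant seventh chord rooted on C#.
C# is not a diatonic chord root with this quality in B major, but it lies a perfect fifth above F# (V), so the chord functions as an applied dominant of V.

V7/V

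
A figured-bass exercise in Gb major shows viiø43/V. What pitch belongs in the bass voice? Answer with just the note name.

The applied chord viiø43/V is rooted on C: C-Eb-Gb-Bb.
The figure 43 means second inversion — the fifth is in the bass.

Gb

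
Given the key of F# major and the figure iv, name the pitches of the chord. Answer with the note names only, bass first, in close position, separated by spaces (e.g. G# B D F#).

B D F#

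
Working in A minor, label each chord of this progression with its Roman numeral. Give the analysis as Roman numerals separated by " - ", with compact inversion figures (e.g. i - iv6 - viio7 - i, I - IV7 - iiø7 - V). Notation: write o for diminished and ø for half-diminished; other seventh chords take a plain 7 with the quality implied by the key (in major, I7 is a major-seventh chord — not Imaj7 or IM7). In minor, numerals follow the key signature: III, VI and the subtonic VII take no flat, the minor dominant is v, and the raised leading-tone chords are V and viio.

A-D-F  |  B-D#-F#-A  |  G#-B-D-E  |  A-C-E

A-D-F has root D, degree 4 in A minor, so iv64.
B-D#-F#-A: a dominant seventh chord on B, the applied dominant of V → V7/V.
G#-B-D-E: root E is the dominant; dominant seventh chord there is V65.
A-C-E: root A is the tonic; minor triad there is i.

iv64 - V7/V - V65 - i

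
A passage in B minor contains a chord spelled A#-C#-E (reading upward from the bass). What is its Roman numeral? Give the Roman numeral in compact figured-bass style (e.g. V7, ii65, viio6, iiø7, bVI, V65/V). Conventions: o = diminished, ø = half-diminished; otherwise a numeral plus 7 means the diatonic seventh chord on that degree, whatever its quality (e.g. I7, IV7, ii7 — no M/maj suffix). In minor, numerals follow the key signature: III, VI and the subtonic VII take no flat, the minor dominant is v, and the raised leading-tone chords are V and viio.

viio

Stacked in thirds the chord is A#-C#-E: a diminished triad on A#.
In B minor, A# is the leading tone; the diatonic diminished triad there is viio.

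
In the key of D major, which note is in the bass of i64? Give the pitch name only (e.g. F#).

A

i in D major has root D; the chord is D-F-A.
The figure 64 means second inversion — the fifth is in the bass.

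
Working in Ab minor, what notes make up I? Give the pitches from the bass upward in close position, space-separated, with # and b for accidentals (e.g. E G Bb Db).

I is the major tonic (Picardy third), borrowed from the parallel major. In Ab minor that root is Ab.
So the chord is Ab-C-Eb.

Ab C Eb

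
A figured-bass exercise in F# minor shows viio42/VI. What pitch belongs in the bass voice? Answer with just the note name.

Bb

The applied chord viio42/VI is rooted on C#: C#-E-G-Bb.
The figure 42 means third inversion — the seventh is in the bass.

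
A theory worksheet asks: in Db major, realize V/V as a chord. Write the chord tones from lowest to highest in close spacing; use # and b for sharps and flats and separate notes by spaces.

Eb G Bb

The slash means an applied dominant: we want the dominant of V. In Db major, V is Ab major, and its dominant is built on Eb.
Building a major triad on Eb gives Eb-G-Bb.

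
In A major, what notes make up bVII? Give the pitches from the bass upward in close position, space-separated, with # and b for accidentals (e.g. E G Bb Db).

Scale degree 7 in A major is G#; lowering it a half step gives G. bVII is a major triad on the lowered seventh degree (the subtonic), borrowed from the parallel minor.
So the chord is G-B-D, a major triad.

G B D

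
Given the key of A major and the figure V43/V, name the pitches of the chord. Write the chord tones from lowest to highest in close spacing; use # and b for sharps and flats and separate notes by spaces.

The slash means an applied dominant: we want the dominant of V. In A major, V is E major, and its dominant is built on B.
Building a dominant seventh chord on B gives B-D#-F#-A.
With the 43 figure the chord is in second inversion; from the bass F# upward in close position it reads F#-A-B-D#.

F# A B D#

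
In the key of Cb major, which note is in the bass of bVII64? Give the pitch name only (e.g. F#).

Fb

bVII in Cb major has root Bbb; the chord is Bbb-Db-Fb.
The figure 64 means second inversion — the fifth is in the bass.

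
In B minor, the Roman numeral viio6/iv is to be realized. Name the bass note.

The applied chord viio6/iv is rooted on D#: D#-F#-A.
The figure 6 means first inversion — the third is in the bass.

F#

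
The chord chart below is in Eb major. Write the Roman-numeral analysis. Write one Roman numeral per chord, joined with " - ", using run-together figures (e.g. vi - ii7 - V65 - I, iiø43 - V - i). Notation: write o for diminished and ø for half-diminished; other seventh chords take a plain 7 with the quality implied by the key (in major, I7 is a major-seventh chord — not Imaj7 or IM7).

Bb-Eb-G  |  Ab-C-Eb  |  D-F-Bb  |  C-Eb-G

Bb-Eb-G: major triad on Eb = scale degree 1 → I64.
Ab-C-Eb has root Ab, degree 4 in Eb major, so IV.
D-F-Bb: root Bb is the dominant; major triad there is V6.
C-Eb-G: root C is the submediant; minor triad there is vi.

I64 - IV - V6 - vi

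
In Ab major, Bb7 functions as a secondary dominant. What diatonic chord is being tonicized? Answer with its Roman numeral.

The chord is a dominant seventh chord on Bb.
A dominant resolves down a perfect fifth: Bb → Eb. In Ab major, Eb is scale degree 5, i.e. V.

V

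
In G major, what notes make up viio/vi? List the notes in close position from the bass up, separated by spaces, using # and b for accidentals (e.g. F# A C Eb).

viio/vi is a secondary leading-tone chord. The target vi is E in G major; the applied chord is rooted a semitone below, on D#.
Building a diminished triad on D# gives D#-F#-A.

D# F# A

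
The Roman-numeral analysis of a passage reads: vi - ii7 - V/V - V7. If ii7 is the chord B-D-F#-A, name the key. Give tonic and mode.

A major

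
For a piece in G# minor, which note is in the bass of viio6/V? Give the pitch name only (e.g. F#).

The applied chord viio6/V is rooted on C##: C##-E#-G#.
The figure 6 means first inversion — the third is in the bass.

E#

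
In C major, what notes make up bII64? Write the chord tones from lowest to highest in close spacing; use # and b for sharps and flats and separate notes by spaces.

Ab Db F

bII64 is the Neapolitan chord — a major triad on the lowered second degree. In C major that root is Db.
So the chord is Db-F-Ab, a major triad.
With the 64 figure the chord is in second inversion; from the bass Ab upward in close position it reads Ab-Db-F.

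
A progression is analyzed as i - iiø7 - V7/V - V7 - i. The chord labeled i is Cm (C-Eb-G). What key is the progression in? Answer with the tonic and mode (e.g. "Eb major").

C minor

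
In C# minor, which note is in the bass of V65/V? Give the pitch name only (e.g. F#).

The applied chord V65/V is rooted on D#: D#-F##-A#-C#.
The figure 65 means first inversion — the third is in the bass.

F##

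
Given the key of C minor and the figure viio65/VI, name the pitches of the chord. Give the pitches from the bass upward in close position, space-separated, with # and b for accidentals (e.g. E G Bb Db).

Bb Db Fb G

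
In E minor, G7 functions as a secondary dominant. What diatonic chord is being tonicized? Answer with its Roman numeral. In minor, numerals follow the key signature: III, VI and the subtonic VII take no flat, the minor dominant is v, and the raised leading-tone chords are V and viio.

VI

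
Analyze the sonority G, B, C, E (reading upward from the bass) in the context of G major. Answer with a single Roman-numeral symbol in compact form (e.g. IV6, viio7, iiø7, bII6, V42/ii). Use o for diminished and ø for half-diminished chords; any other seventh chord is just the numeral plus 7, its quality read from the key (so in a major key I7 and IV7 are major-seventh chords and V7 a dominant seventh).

IV43

The pitches C-E-G-B form a major seventh chord rooted on C.
C is scale degree 4 in G major, and a major seventh chord on that degree is written IV7.
With G in the bass the chord is in second inversion, so the figured bass is 43.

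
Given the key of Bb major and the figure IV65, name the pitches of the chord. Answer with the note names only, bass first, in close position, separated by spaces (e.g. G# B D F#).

G Bb D Eb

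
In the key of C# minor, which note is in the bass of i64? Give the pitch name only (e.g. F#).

i in C# minor has root C#; the chord is C#-E-G#.
The figure 64 means second inversion — the fifth is in the bass.

G#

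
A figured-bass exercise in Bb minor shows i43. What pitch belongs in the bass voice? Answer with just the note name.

F

i in Bb minor has root Bb; the chord is Bb-Db-F-Ab.
The figure 43 means second inversion — the fifth is in the bass.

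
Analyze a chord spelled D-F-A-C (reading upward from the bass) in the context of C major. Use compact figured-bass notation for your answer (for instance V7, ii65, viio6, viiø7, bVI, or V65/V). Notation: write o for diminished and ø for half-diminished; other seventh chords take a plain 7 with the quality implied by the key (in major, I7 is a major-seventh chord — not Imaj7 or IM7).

ii7

The pitches D-F-A-C form a minor seventh chord rooted on D.
D is scale degree 2 in C major, and a minor seventh chord on that degree is written ii7.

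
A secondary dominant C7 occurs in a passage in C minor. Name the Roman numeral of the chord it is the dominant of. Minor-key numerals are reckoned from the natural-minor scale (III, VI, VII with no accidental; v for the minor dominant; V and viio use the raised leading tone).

The chord is a dominant seventh chord on C.
A dominant resolves down a perfect fifth: C → F. In C minor, F is scale degree 4, i.e. iv.

iv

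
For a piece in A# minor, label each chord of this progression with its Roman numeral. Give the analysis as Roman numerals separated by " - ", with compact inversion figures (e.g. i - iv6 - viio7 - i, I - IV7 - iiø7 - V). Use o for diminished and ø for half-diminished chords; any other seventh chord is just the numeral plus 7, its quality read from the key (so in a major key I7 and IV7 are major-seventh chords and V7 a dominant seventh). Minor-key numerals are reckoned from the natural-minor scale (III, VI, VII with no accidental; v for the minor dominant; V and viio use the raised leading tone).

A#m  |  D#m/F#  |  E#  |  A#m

A#m has root A#, degree 1 in A# minor, so i.
D#m/F# has root D#, degree 4 in A# minor, so iv6.
E# has root E#, degree 5 in A# minor, so V.
A#m: minor triad on A# = scale degree 1 → i.

i - iv6 - V - i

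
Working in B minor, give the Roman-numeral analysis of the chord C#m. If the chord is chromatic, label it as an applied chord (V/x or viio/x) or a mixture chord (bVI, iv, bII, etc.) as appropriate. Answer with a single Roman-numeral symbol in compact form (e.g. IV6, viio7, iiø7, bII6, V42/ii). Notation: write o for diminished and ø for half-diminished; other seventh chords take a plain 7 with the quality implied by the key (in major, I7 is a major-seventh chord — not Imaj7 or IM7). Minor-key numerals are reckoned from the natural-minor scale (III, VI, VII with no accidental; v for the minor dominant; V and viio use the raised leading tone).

ii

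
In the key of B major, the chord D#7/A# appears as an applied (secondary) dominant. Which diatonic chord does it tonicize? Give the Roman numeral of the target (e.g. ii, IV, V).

vi

The chord is a dominant seventh chord on D#.
A dominant resolves down a perfect fifth: D# → G#. In B major, G# is scale degree 6, i.e. vi.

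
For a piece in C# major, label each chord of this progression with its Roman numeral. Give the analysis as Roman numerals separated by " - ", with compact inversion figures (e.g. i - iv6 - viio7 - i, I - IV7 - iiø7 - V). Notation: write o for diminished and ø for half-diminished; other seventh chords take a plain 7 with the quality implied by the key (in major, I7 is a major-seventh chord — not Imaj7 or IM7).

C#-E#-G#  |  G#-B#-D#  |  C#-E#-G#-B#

I - V - I7

C#-E#-G#: major triad on C# = scale degree 1 → I.
G#-B#-D#: major triad on G# = scale degree 5 → V.
C#-E#-G#-B# has root C#, degree 1 in C# major, so I7.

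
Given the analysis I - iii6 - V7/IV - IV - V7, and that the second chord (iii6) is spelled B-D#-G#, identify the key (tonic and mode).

E major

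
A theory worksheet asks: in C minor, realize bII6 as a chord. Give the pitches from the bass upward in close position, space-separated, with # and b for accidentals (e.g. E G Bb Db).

Scale degree 2 in C minor is D; lowering it a half step gives Db. bII6 is the Neapolitan sixth — a major triad on the lowered second degree, here in its customary first inversion.
So the chord is Db-F-Ab.
With the 6 figure the chord is in first inversion; from the bass F upward in close position it reads F-Ab-Db.

F Ab Db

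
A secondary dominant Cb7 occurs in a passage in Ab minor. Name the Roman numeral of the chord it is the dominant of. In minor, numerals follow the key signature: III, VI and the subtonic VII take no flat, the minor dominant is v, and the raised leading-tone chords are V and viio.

The chord is a dominant seventh chord on Cb.
A dominant resolves down a perfect fifth: Cb → Fb. In Ab minor, Fb is scale degree 6, i.e. VI.

VI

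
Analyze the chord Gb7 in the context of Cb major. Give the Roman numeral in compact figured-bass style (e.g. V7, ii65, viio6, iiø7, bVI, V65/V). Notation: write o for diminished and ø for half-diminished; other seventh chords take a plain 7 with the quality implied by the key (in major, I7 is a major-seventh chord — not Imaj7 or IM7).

Stacked in thirds the chord is Gb-Bb-Db-Fb: a dominant seventh chord on Gb.
In Cb major, Gb is the dominant; the diatonic dominant seventh chord there is V7.

V7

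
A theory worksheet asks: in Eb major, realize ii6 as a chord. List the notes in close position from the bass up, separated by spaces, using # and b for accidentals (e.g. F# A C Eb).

In Eb major, the second degree is F, and the diatonic chord built there is a minor triad.
Stacking thirds from F gives F-Ab-C.
The figured bass 6 indicates first inversion, placing the third (Ab) in the bass: Ab-C-F.

Ab C F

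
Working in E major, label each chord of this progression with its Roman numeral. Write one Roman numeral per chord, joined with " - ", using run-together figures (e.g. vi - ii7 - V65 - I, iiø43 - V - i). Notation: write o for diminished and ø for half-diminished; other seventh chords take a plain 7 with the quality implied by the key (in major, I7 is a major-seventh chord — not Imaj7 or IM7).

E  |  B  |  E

E: major triad on E = scale degree 1 → I.
B has root B, degree 5 in E major, so V.
E has root E, degree 1 in E major, so I.

I - V - I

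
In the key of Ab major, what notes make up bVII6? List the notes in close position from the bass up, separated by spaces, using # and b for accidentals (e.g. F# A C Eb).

Bb Db Gb

bVII6 is a major triad on the lowered seventh degree (the subtonic), borrowed from the parallel minor. In Ab major that root is Gb.
So the chord is Gb-Bb-Db, a major triad.
The figured bass 6 indicates first inversion, placing the third (Bb) in the bass: Bb-Db-Gb.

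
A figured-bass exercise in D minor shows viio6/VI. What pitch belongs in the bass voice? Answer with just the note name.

C

The applied chord viio6/VI is rooted on A: A-C-Eb.
The figure 6 means first inversion — the third is in the bass.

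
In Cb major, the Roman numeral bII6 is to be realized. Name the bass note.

bII in Cb major has root Dbb; the chord is Dbb-Fb-Abb.
The figure 6 means first inversion — the third is in the bass.

Fb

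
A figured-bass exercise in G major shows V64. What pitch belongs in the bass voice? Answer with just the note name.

A

V in G major has root D; the chord is D-F#-A.
The figure 64 means second inversion — the fifth is in the bass.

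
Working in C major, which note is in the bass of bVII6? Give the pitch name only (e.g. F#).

D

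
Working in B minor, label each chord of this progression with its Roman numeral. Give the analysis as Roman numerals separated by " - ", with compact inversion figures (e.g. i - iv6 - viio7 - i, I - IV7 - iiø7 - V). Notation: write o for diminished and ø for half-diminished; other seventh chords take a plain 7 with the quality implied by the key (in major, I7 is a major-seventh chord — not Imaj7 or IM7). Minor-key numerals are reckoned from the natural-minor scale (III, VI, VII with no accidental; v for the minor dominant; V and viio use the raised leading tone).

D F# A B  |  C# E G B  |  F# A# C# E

D-F#-A-B: root B is the tonic; minor seventh chord there is i65.
C#-E-G-B: half-diminished seventh chord on C# = scale degree 2 → iiø7.
F#-A#-C#-E: root F# is the dominant; dominant seventh chord there is V7.

i65 - iiø7 - V7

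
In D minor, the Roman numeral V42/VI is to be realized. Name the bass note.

Eb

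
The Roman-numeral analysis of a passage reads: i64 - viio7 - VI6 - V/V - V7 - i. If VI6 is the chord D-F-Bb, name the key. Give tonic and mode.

D minor

VI6 is given as D-F-Bb — a major triad with root Bb.
VI6 on Bb implies Bb is the submediant; that puts the tonic at D, and the uppercase numeral fits minor mode.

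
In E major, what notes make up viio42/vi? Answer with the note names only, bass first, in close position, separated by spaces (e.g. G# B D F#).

The slash marks an applied leading-tone chord: viio of vi. In E major, vi is C#, so the leading tone to it is B#, a half step below.
Building a fully diminished seventh chord on B# gives B#-D#-F#-A.
The figured bass 42 indicates third inversion, placing the seventh (A) in the bass: A-B#-D#-F#.

A B# D# F#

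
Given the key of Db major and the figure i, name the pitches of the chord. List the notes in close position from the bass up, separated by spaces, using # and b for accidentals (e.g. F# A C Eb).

Db Fb Ab

i is the minor tonic, borrowed from the parallel minor. In Db major that root is Db.
So the chord is Db-Fb-Ab.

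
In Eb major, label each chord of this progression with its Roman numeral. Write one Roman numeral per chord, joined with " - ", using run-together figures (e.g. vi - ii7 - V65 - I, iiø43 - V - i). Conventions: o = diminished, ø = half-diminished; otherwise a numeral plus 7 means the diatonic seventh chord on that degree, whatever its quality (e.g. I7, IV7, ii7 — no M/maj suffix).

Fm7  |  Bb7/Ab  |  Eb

ii7 - V42 - I

Fm7: minor seventh chord on F = scale degree 2 → ii7.
Bb7/Ab: root Bb is the dominant; dominant seventh chord there is V42.
Eb has root Eb, degree 1 in Eb major, so I.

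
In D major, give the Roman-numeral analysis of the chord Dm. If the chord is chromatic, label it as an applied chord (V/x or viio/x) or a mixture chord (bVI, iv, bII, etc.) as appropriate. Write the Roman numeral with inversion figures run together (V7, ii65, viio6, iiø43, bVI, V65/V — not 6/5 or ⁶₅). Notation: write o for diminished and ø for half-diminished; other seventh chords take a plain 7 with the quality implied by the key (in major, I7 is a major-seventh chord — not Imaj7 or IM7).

i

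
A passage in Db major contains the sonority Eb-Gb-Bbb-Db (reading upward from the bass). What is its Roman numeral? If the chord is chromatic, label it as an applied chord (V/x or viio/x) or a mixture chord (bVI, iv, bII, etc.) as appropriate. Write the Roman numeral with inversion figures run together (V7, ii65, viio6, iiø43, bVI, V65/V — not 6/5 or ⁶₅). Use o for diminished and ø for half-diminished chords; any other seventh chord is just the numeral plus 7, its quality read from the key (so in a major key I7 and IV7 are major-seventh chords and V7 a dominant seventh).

iiø7

The pitches Eb-Gb-Bbb-Db form a half-diminished seventh chord rooted on Eb.
Eb is the second degree of Db major. This is the half-diminished supertonic seventh, borrowed from the parallel minor.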